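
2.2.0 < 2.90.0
True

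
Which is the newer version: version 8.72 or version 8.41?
version 8.72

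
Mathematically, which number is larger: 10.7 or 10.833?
10.833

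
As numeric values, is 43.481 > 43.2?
True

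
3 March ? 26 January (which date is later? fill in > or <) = >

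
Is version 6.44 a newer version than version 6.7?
Yes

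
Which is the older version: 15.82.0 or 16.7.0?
15.82.0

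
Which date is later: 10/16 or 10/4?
10/16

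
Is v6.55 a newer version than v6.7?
Yes. Version numbers are compared segment by segment as integers, not as decimals: minor version 55 > 7, so v6.55 > v6.7 (even though the decimal 6.55 < 6.7).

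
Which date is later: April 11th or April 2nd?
April 11th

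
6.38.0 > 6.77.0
False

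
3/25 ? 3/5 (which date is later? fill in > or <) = >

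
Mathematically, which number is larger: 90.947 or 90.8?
90.947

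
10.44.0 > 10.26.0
True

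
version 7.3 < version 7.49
True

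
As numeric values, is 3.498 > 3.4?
True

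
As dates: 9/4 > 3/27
True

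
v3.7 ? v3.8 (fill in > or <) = <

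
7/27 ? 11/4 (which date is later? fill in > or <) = <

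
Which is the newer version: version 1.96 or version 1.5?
version 1.96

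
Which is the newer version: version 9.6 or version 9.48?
version 9.48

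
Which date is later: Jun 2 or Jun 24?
Jun 24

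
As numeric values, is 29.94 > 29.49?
True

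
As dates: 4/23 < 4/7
False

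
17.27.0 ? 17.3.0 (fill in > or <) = >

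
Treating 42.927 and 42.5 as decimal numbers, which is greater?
42.927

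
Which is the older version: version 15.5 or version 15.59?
version 15.5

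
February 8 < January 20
False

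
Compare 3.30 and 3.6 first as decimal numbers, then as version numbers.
As decimals: 3.30 < 3.6. As versions: v3.30 > v3.6 (minor version 30 > 6).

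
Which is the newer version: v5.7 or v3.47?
v5.7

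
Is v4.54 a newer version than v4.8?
Yes. Version numbers are compared segment by segment as integers, not as decimals: minor version 54 > 8, so v4.54 > v4.8 (even though the decimal 4.54 < 4.8).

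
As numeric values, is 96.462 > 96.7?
False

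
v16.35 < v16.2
False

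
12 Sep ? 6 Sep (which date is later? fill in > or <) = >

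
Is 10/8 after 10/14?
No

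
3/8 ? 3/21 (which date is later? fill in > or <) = <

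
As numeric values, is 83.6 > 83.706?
False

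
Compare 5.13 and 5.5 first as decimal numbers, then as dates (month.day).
As decimals: 5.13 < 5.5. As dates: 5/13 is later than 5/5 (day 13 > day 5).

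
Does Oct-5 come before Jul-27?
No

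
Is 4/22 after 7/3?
No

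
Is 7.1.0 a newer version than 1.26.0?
Yes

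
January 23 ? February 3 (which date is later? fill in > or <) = <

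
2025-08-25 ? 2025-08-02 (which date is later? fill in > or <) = >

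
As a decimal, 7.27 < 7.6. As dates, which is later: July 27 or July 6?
July 27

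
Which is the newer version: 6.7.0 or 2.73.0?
6.7.0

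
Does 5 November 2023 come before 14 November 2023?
Yes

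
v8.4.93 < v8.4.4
False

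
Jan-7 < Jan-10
True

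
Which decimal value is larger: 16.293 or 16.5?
16.5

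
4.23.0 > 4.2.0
True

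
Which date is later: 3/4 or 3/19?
3/19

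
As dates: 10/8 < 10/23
True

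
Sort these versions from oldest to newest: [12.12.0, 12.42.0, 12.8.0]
[12.8.0, 12.12.0, 12.42.0]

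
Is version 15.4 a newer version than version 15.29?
No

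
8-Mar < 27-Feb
False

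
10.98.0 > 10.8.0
True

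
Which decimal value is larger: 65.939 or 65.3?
65.939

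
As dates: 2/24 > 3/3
False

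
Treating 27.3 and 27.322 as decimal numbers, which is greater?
27.322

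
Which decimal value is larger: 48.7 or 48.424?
48.7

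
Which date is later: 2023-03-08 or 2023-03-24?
2023-03-24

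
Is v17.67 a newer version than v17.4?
Yes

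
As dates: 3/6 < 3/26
True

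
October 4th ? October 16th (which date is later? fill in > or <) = <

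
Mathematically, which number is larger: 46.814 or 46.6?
46.814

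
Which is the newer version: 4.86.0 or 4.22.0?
4.86.0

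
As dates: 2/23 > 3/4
False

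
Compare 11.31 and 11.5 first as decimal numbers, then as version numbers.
As decimals: 11.31 < 11.5. As versions: v11.31 > v11.5 (minor version 31 > 5).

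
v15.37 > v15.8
True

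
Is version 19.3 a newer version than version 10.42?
Yes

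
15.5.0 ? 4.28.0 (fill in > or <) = >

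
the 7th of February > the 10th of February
False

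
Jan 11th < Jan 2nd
False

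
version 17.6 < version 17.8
True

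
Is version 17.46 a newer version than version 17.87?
No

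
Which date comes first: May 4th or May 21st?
May 4th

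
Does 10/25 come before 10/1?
No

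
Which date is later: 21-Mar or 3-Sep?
3-Sep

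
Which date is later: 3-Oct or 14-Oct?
14-Oct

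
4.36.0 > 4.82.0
False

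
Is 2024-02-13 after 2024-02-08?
Yes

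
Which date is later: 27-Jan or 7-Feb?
7-Feb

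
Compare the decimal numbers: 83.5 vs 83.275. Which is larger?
83.5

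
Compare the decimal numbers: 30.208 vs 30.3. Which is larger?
30.3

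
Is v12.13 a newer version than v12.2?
Yes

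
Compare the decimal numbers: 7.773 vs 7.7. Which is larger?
7.773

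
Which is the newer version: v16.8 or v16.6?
v16.8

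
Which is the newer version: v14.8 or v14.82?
v14.82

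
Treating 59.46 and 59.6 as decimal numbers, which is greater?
59.6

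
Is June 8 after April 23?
Yes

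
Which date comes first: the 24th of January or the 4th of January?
the 4th of January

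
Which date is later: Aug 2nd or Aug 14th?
Aug 14th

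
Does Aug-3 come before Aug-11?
Yes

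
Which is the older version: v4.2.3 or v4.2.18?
v4.2.3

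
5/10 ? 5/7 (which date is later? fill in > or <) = >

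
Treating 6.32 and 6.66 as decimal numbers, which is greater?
6.66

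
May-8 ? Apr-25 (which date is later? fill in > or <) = >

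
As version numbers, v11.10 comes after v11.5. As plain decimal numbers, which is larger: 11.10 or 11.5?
11.5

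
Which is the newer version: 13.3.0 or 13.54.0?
13.54.0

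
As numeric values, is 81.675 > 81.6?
True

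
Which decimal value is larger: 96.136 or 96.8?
96.8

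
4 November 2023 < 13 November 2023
True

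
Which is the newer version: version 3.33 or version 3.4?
version 3.33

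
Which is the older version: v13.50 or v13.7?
v13.7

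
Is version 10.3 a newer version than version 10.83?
No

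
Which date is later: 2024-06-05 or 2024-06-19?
2024-06-19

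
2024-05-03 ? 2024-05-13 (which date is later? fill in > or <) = <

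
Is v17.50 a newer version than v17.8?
Yes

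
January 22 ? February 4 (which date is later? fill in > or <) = <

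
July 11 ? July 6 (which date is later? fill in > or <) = >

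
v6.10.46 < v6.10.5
False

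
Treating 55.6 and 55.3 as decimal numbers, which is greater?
55.6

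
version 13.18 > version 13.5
True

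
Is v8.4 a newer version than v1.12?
Yes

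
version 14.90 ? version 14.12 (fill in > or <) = >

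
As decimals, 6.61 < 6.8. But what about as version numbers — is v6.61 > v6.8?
True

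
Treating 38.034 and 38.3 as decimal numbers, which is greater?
38.3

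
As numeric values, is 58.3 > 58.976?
False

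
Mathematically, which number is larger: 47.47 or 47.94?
47.94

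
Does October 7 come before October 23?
Yes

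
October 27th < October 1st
False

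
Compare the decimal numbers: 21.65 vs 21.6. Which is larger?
21.65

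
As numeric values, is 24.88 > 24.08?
True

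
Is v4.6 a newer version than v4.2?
Yes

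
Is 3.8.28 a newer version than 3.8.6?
Yes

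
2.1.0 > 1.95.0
True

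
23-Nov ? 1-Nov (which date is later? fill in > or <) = >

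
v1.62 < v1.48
False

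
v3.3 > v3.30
False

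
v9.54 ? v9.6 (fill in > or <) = >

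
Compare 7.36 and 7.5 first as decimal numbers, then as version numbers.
As decimals: 7.36 < 7.5. As versions: v7.36 > v7.5 (minor version 36 > 5).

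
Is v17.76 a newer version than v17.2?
Yes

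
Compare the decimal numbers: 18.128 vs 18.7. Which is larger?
18.7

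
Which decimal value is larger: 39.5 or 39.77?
39.77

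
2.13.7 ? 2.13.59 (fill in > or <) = <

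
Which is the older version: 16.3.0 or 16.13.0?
16.3.0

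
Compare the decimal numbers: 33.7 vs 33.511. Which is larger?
33.7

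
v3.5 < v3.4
False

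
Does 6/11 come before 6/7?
No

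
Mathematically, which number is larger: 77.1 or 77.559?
77.559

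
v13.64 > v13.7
True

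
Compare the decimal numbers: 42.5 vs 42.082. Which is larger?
42.5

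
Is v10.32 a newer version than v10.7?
Yes. Version numbers are compared segment by segment as integers, not as decimals: minor version 32 > 7, so v10.32 > v10.7 (even though the decimal 10.32 < 10.7).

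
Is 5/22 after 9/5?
No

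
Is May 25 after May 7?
Yes. Day 25 comes after day 7 in May — this is a date comparison, not a decimal one (the decimal 5.25 would be smaller than 5.7).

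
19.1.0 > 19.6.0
False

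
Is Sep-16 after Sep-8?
Yes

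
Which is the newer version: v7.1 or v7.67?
v7.67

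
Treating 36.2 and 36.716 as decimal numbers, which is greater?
36.716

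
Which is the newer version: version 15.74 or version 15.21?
version 15.74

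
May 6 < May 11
True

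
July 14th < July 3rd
False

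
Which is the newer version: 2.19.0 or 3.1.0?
3.1.0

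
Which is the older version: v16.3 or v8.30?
v8.30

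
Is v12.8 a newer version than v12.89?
No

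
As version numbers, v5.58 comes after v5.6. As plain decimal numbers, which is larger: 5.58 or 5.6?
5.6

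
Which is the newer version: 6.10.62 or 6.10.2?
6.10.62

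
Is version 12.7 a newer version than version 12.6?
Yes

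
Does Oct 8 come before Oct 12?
Yes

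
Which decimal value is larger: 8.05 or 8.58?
8.58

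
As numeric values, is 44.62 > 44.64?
False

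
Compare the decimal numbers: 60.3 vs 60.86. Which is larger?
60.86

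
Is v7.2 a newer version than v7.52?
No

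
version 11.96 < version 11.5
False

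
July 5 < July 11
True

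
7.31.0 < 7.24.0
False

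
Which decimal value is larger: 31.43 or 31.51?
31.51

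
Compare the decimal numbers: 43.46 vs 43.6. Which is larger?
43.6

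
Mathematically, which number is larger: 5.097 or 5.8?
5.8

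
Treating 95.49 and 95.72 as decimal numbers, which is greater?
95.72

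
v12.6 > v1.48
True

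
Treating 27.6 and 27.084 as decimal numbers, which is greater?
27.6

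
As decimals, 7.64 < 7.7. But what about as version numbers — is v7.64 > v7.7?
True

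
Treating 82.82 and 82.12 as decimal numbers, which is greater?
82.82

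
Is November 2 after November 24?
No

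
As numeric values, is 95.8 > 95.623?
True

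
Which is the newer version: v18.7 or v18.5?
v18.7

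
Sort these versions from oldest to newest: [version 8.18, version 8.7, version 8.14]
[version 8.7, version 8.14, version 8.18]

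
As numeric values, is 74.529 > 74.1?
True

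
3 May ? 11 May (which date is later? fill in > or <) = <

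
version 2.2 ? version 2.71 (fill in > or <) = <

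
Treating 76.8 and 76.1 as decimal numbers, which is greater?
76.8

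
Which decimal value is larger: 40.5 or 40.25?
40.5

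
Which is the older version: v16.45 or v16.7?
v16.7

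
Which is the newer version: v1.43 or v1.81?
v1.81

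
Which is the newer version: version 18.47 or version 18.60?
version 18.60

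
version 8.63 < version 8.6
False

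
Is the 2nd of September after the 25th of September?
No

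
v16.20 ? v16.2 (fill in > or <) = >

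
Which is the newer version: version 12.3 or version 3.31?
version 12.3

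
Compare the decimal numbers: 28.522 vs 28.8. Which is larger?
28.8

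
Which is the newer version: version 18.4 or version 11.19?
version 18.4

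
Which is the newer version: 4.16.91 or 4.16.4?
4.16.91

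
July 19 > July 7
True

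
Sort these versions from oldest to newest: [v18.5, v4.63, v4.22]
[v4.22, v4.63, v18.5]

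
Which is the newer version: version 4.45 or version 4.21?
version 4.45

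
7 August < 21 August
True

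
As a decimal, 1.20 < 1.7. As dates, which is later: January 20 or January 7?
January 20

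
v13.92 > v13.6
True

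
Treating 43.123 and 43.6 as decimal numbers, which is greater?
43.6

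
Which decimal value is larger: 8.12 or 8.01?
8.12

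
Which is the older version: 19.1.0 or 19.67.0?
19.1.0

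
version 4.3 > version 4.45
False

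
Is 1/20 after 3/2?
No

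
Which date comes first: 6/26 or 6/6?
6/6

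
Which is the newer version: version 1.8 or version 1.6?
version 1.8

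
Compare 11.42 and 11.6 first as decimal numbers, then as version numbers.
As decimals: 11.42 < 11.6. As versions: v11.42 > v11.6 (minor version 42 > 6).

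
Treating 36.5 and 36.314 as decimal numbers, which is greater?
36.5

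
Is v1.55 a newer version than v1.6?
Yes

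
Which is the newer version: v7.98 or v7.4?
v7.98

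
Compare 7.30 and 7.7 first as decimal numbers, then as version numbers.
As decimals: 7.30 < 7.7. As versions: v7.30 > v7.7 (minor version 30 > 7).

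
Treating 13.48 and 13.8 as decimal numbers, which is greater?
13.8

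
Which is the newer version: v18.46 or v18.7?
v18.46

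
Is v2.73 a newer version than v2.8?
Yes. Version numbers are compared segment by segment as integers, not as decimals: minor version 73 > 8, so v2.73 > v2.8 (even though the decimal 2.73 < 2.8).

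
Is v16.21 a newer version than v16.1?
Yes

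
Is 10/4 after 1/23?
Yes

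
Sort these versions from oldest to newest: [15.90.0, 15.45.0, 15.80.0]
[15.45.0, 15.80.0, 15.90.0]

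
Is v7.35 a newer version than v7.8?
Yes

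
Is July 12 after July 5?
Yes. Day 12 comes after day 5 in July — this is a date comparison, not a decimal one (the decimal 7.12 would be smaller than 7.5).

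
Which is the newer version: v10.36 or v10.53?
v10.53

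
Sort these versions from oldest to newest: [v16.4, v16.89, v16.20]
[v16.4, v16.20, v16.89]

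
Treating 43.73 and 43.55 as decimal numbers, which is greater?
43.73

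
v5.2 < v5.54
True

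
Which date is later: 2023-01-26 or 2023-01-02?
2023-01-26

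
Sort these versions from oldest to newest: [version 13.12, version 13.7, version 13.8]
[version 13.7, version 13.8, version 13.12]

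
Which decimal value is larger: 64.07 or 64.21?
64.21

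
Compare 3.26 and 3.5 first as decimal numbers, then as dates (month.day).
As decimals: 3.26 < 3.5. As dates: 3/26 is later than 3/5 (day 26 > day 5).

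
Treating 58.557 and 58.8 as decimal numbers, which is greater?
58.8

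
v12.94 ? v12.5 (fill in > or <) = >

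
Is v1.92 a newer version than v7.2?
No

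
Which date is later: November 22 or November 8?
November 22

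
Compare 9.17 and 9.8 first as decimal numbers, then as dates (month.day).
As decimals: 9.17 < 9.8. As dates: 9/17 is later than 9/8 (day 17 > day 8).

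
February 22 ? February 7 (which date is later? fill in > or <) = >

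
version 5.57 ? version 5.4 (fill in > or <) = >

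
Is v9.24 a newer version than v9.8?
Yes. Version numbers are compared segment by segment as integers, not as decimals: minor version 24 > 8, so v9.24 > v9.8 (even though the decimal 9.24 < 9.8).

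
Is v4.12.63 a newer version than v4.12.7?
Yes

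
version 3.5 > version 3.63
False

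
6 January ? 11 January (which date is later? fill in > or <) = <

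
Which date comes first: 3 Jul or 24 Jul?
3 Jul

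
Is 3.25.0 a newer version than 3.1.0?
Yes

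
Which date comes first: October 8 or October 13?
October 8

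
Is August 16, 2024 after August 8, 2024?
Yes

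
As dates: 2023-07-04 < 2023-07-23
True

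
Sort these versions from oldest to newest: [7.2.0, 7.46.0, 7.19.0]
[7.2.0, 7.19.0, 7.46.0]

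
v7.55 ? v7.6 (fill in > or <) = >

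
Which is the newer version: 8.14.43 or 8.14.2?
8.14.43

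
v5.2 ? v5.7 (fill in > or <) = <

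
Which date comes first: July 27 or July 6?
July 6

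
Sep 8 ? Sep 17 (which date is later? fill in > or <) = <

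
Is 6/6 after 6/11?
No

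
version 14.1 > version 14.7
False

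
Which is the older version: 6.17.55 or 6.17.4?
6.17.4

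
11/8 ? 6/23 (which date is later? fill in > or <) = >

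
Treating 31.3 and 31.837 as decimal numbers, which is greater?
31.837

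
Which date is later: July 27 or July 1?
July 27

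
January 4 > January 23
False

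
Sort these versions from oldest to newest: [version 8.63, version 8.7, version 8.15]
[version 8.7, version 8.15, version 8.63]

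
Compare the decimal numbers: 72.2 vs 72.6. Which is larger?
72.6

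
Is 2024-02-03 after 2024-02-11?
No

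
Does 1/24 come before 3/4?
Yes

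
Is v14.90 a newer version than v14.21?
Yes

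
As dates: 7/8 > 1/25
True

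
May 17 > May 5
True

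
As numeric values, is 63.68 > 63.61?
True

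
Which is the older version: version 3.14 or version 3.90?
version 3.14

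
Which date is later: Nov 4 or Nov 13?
Nov 13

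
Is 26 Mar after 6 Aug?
No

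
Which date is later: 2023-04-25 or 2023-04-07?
2023-04-25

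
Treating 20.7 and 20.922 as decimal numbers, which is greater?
20.922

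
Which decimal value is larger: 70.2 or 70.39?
70.39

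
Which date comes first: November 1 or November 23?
November 1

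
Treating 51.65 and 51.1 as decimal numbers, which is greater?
51.65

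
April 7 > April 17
False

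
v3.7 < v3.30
True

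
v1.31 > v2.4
False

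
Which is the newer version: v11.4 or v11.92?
v11.92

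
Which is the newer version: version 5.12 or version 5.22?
version 5.22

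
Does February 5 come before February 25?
Yes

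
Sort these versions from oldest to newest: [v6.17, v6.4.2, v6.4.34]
[v6.4.2, v6.4.34, v6.17]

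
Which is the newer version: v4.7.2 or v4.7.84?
v4.7.84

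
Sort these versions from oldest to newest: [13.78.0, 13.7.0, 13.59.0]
[13.7.0, 13.59.0, 13.78.0]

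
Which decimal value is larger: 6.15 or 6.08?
6.15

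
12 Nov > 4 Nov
True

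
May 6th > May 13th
False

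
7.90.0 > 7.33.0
True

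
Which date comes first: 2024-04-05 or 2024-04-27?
2024-04-05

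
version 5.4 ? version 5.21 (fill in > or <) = <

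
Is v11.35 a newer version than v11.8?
Yes. Version numbers are compared segment by segment as integers, not as decimals: minor version 35 > 8, so v11.35 > v11.8 (even though the decimal 11.35 < 11.8).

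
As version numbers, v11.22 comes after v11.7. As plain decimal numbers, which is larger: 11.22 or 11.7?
11.7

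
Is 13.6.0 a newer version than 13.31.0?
No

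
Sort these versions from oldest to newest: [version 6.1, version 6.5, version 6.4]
[version 6.1, version 6.4, version 6.5]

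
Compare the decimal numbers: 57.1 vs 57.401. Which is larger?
57.401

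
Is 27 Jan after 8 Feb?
No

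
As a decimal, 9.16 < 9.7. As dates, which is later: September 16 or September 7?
September 16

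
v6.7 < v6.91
True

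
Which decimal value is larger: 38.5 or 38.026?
38.5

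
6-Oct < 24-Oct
True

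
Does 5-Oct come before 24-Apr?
No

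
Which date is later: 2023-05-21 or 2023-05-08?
2023-05-21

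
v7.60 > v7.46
True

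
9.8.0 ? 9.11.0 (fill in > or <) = <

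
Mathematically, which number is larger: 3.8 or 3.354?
3.8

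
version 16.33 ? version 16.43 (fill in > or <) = <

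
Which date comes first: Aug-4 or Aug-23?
Aug-4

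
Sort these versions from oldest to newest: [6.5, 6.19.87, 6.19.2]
[6.5, 6.19.2, 6.19.87]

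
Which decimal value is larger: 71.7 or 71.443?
71.7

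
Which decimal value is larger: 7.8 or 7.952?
7.952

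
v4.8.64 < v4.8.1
False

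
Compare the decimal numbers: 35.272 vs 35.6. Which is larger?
35.6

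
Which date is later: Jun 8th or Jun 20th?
Jun 20th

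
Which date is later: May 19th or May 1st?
May 19th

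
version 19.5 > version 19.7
False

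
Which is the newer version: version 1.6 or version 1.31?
version 1.31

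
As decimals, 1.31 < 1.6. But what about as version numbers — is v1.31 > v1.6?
True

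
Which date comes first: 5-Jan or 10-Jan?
5-Jan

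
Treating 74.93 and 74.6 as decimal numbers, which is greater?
74.93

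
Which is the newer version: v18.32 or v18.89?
v18.89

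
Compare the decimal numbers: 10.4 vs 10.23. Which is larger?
10.4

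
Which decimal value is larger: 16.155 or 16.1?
16.155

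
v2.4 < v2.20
True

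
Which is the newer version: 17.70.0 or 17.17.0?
17.70.0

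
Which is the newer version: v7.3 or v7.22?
v7.22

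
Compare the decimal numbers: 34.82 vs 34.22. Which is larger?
34.82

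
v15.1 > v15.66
False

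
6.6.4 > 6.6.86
False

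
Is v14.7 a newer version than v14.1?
Yes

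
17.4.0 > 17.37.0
False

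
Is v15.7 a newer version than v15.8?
No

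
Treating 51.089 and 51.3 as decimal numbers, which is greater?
51.3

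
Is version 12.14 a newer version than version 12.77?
No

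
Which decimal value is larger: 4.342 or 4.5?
4.5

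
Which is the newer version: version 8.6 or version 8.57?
version 8.57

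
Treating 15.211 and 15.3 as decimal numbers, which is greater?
15.3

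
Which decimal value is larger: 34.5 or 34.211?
34.5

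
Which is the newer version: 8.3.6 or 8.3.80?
8.3.80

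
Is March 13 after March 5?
Yes. Day 13 comes after day 5 in March — this is a date comparison, not a decimal one (the decimal 3.13 would be smaller than 3.5).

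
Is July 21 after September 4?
No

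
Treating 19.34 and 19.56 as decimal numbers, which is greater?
19.56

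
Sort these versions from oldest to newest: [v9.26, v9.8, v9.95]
[v9.8, v9.26, v9.95]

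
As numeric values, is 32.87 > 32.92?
False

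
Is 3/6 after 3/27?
No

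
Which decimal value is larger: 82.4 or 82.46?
82.46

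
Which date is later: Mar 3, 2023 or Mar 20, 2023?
Mar 20, 2023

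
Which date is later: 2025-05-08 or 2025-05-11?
2025-05-11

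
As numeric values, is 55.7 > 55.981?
False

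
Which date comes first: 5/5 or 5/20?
5/5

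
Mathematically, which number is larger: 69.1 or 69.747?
69.747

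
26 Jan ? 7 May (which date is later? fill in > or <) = <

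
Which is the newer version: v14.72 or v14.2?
v14.72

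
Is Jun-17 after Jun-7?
Yes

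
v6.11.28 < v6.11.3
False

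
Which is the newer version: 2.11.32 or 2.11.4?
2.11.32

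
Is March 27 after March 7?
Yes. Day 27 comes after day 7 in March — this is a date comparison, not a decimal one (the decimal 3.27 would be smaller than 3.7).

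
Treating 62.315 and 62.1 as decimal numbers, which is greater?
62.315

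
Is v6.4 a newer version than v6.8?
No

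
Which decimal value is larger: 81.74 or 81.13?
81.74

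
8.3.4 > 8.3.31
False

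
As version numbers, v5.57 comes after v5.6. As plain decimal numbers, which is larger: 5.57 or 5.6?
5.6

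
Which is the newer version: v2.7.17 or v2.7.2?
v2.7.17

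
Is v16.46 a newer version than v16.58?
No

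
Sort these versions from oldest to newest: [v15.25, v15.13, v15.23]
[v15.13, v15.23, v15.25]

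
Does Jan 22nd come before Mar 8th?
Yes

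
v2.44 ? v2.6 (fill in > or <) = >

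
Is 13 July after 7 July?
Yes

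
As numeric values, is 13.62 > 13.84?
False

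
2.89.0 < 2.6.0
False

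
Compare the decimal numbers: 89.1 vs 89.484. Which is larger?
89.484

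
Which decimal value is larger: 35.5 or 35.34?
35.5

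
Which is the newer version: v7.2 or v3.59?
v7.2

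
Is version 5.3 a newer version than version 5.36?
No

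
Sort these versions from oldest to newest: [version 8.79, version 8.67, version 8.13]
[version 8.13, version 8.67, version 8.79]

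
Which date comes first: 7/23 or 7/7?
7/7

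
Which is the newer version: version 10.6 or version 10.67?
version 10.67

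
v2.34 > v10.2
False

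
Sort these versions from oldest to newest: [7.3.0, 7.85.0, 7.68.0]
[7.3.0, 7.68.0, 7.85.0]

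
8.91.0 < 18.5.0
True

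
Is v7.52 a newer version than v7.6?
Yes. Version numbers are compared segment by segment as integers, not as decimals: minor version 52 > 6, so v7.52 > v7.6 (even though the decimal 7.52 < 7.6).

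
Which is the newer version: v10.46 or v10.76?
v10.76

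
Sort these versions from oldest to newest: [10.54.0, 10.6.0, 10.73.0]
[10.6.0, 10.54.0, 10.73.0]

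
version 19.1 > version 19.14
False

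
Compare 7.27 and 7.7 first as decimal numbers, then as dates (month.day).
As decimals: 7.27 < 7.7. As dates: 7/27 is later than 7/7 (day 27 > day 7).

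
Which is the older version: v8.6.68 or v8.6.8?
v8.6.8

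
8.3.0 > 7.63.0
True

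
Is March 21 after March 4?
Yes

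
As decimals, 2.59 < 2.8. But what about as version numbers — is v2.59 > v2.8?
True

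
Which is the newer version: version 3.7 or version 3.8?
version 3.8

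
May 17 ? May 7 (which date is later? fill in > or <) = >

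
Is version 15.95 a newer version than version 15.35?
Yes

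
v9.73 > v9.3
True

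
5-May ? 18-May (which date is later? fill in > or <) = <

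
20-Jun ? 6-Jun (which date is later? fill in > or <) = >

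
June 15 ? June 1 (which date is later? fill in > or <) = >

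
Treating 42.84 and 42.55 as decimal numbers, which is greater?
42.84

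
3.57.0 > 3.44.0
True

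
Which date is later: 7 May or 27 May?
27 May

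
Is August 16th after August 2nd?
Yes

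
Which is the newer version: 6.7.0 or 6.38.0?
6.38.0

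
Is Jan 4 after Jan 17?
No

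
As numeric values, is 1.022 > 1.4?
False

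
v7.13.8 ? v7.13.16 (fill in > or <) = <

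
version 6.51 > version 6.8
True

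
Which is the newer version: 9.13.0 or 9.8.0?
9.13.0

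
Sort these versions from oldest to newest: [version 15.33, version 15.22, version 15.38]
[version 15.22, version 15.33, version 15.38]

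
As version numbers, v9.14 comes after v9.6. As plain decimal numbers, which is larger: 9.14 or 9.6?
9.6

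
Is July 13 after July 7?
Yes. Day 13 comes after day 7 in July — this is a date comparison, not a decimal one (the decimal 7.13 would be smaller than 7.7).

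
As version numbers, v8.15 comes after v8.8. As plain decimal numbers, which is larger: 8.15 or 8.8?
8.8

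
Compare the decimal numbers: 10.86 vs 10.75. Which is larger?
10.86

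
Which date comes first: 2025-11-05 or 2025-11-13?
2025-11-05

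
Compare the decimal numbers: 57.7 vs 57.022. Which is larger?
57.7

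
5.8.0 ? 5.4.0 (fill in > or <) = >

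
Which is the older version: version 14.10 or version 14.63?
version 14.10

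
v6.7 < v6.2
False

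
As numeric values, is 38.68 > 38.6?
True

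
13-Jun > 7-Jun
True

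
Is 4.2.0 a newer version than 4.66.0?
No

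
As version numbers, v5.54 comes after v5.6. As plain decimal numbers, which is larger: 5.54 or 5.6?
5.6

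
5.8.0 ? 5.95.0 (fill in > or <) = <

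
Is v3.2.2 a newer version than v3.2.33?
No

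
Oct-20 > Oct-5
True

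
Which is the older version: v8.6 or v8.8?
v8.6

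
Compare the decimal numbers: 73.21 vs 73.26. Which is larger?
73.26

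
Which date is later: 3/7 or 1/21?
3/7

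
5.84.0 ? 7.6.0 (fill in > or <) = <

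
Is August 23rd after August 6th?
Yes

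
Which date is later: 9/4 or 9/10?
9/10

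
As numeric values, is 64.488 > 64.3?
True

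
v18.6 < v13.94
False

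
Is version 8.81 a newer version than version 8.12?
Yes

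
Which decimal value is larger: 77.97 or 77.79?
77.97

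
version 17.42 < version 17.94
True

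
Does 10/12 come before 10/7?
No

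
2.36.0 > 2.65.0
False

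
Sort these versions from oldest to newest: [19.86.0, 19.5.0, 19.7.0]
[19.5.0, 19.7.0, 19.86.0]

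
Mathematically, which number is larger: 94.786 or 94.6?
94.786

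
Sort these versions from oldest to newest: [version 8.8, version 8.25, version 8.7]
[version 8.7, version 8.8, version 8.25]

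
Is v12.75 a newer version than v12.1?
Yes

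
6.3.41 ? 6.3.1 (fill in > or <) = >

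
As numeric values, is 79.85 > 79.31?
True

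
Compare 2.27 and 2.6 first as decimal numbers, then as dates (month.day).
As decimals: 2.27 < 2.6. As dates: 2/27 is later than 2/6 (day 27 > day 6).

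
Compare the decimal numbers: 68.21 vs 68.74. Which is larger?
68.74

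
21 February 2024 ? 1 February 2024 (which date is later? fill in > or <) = >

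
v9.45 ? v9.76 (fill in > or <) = <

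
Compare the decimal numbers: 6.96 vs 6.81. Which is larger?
6.96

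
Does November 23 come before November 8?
No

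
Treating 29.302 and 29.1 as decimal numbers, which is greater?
29.302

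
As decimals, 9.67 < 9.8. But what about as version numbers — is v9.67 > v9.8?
True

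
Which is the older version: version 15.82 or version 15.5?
version 15.5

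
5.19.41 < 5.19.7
False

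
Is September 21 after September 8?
Yes. Day 21 comes after day 8 in September — this is a date comparison, not a decimal one (the decimal 9.21 would be smaller than 9.8).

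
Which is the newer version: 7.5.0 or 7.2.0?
7.5.0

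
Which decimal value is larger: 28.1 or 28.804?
28.804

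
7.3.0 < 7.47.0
True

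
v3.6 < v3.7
True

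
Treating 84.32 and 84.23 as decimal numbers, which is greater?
84.32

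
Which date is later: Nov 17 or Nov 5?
Nov 17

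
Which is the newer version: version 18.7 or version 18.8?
version 18.8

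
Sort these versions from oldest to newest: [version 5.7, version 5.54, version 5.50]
[version 5.7, version 5.50, version 5.54]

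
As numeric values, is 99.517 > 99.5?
True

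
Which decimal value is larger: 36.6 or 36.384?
36.6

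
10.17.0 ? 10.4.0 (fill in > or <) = >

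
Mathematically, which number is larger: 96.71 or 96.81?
96.81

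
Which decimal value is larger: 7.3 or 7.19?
7.3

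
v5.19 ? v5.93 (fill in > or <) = <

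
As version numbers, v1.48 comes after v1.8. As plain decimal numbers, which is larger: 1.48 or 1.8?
1.8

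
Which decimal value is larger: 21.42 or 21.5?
21.5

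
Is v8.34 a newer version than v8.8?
Yes. Version numbers are compared segment by segment as integers, not as decimals: minor version 34 > 8, so v8.34 > v8.8 (even though the decimal 8.34 < 8.8).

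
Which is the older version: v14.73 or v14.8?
v14.8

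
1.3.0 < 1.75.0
True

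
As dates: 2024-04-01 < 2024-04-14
True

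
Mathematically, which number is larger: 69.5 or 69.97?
69.97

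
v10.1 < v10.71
True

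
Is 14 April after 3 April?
Yes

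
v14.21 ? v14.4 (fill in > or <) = >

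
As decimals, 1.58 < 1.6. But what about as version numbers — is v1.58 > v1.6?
True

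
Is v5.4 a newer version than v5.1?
Yes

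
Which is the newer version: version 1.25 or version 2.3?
version 2.3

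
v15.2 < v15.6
True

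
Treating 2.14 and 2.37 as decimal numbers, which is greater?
2.37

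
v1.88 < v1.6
False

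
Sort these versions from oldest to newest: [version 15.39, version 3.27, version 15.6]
[version 3.27, version 15.6, version 15.39]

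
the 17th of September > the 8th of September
True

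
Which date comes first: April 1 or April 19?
April 1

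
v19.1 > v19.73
False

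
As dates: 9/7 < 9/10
True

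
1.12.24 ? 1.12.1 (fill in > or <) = >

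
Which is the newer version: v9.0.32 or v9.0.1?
v9.0.32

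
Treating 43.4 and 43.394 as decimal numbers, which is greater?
43.4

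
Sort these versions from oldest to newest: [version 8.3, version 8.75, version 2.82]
[version 2.82, version 8.3, version 8.75]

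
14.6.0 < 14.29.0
True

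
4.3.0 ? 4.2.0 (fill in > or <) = >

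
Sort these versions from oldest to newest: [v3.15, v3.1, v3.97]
[v3.1, v3.15, v3.97]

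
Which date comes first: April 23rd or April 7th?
April 7th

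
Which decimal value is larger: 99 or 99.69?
99.69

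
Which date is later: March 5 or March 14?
March 14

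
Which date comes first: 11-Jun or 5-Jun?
5-Jun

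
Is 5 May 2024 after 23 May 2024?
No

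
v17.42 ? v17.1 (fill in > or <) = >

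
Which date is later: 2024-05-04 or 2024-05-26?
2024-05-26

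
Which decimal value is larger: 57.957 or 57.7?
57.957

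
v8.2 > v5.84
True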